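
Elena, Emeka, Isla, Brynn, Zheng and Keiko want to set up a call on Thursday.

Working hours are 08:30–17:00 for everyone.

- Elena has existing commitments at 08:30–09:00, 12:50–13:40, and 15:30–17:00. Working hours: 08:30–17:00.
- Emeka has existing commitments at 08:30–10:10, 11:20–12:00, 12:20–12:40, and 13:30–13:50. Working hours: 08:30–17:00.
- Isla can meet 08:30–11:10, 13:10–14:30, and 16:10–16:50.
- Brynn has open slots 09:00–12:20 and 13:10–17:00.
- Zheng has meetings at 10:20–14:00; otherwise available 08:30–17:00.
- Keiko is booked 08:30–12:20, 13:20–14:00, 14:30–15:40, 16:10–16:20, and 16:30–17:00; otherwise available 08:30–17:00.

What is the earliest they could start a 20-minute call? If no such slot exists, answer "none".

14:00

Elena free within 08:30–17:00: 09:00–12:50, 13:40–15:30.
Emeka free within 08:30–17:00: 10:10–11:20, 12:00–12:20, 12:40–13:30, 13:50–17:00.
Zheng free within 08:30–17:00: 08:30–10:20, 14:00–17:00.
Keiko free within 08:30–17:00: 12:20–13:20, 14:00–14:30, 15:40–16:10, 16:20–16:30.
Elena ∩ Emeka: 10:10–11:20, 12:00–12:20, 12:40–12:50, 13:50–15:30.
Elena ∩ Emeka ∩ Isla: 10:10–11:10, 13:50–14:30.
Elena ∩ Emeka ∩ Isla ∩ Brynn: 10:10–11:10, 13:50–14:30.
Elena ∩ Emeka ∩ Isla ∩ Brynn ∩ Zheng: 10:10–10:20, 14:00–14:30.
Elena ∩ Emeka ∩ Isla ∩ Brynn ∩ Zheng ∩ Keiko: 14:00–14:30.
Windows ≥ 20 min: 14:00–14:30.
Earliest such window starts at 14:00.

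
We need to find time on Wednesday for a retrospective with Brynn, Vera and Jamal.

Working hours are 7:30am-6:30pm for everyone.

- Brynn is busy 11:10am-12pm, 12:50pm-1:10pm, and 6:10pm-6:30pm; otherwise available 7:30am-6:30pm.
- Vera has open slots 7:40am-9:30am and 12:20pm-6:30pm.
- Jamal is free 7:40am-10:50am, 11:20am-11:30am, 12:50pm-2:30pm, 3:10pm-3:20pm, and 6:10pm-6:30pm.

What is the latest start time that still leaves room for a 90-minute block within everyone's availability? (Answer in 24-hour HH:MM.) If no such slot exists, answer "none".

Brynn free within 07:30–18:30: 07:30–11:10, 12:00–12:50, 13:10–18:10.
Brynn ∩ Vera: 07:40–09:30, 12:20–12:50, 13:10–18:10.
Brynn ∩ Vera ∩ Jamal: 07:40–09:30, 13:10–14:30, 15:10–15:20.
Windows ≥ 90 min: 07:40–09:30.
Latest start in the last window 07:40–09:30 is 09:30 − 90 min = 08:00.

08:00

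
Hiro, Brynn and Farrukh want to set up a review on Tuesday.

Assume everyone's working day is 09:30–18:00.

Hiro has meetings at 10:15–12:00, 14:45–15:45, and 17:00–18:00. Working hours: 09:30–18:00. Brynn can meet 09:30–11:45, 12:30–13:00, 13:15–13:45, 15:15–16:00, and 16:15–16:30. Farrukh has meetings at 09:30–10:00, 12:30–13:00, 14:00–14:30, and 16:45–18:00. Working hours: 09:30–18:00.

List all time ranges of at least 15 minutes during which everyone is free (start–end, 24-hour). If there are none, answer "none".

10:00–10:15, 13:15–13:45, 15:45–16:00, 16:15–16:30

Hiro free within 09:30–18:00: 09:30–10:15, 12:00–14:45, 15:45–17:00.
Farrukh free within 09:30–18:00: 10:00–12:30, 13:00–14:00, 14:30–16:45.
Hiro ∩ Brynn: 09:30–10:15, 12:30–13:00, 13:15–13:45, 15:45–16:00, 16:15–16:30.
Hiro ∩ Brynn ∩ Farrukh: 10:00–10:15, 13:15–13:45, 15:45–16:00, 16:15–16:30.
Windows ≥ 15 min: 10:00–10:15, 13:15–13:45, 15:45–16:00, 16:15–16:30.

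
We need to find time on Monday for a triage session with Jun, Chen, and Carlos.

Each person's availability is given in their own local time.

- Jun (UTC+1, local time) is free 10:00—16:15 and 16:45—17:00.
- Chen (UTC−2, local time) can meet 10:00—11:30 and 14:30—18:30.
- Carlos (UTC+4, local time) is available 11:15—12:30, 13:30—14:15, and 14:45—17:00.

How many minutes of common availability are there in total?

60 minutes

Jun → UTC: 09:00–15:15, 15:45–16:00.
Chen → UTC: 12:00–13:30, 16:30–20:30.
Carlos → UTC: 07:15–08:30, 09:30–10:15, 10:45–13:00.
Jun ∩ Chen: 12:00–13:30.
Jun ∩ Chen ∩ Carlos: 12:00–13:00.
Total common minutes: 60.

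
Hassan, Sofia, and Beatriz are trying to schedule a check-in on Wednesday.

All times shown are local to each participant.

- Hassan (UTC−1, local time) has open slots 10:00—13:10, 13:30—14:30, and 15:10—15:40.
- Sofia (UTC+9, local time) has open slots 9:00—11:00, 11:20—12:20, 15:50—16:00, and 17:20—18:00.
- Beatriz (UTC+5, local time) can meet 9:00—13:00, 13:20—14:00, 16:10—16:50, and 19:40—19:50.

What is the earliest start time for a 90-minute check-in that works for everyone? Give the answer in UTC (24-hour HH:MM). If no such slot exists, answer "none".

none

Hassan → UTC: 11:00–14:10, 14:30–15:30, 16:10–16:40.
Sofia → UTC: 00:00–02:00, 02:20–03:20, 06:50–07:00, 08:20–09:00.
Beatriz → UTC: 04:00–08:00, 08:20–09:00, 11:10–11:50, 14:40–14:50.
Hassan ∩ Sofia: (none).
Hassan ∩ Sofia ∩ Beatriz: (none).
Windows ≥ 90 min: (none).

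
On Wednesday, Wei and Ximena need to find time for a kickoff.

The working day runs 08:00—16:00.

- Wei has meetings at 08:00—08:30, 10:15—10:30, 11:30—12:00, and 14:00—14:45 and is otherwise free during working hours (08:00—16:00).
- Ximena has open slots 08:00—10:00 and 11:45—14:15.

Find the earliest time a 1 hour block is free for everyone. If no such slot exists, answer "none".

Wei free within 08:00–16:00: 08:30–10:15, 10:30–11:30, 12:00–14:00, 14:45–16:00.
Wei ∩ Ximena: 08:30–10:00, 12:00–14:00.
Windows ≥ 60 min: 08:30–10:00, 12:00–14:00.
Earliest such window starts at 08:30.

08:30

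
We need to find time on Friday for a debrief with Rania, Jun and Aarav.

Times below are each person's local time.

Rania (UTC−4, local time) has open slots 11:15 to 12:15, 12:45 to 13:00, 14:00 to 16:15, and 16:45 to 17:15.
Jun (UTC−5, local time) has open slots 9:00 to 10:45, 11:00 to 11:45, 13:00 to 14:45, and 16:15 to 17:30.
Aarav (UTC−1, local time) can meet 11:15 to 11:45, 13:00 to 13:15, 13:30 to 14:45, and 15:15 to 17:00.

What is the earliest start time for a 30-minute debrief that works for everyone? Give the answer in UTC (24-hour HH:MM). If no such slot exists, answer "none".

15:15

Rania → UTC: 15:15–16:15, 16:45–17:00, 18:00–20:15, 20:45–21:15.
Jun → UTC: 14:00–15:45, 16:00–16:45, 18:00–19:45, 21:15–22:30.
Aarav → UTC: 12:15–12:45, 14:00–14:15, 14:30–15:45, 16:15–18:00.
Rania ∩ Jun: 15:15–15:45, 16:00–16:15, 18:00–19:45.
Rania ∩ Jun ∩ Aarav: 15:15–15:45.
Windows ≥ 30 min: 15:15–15:45.
Earliest such window starts at 15:15.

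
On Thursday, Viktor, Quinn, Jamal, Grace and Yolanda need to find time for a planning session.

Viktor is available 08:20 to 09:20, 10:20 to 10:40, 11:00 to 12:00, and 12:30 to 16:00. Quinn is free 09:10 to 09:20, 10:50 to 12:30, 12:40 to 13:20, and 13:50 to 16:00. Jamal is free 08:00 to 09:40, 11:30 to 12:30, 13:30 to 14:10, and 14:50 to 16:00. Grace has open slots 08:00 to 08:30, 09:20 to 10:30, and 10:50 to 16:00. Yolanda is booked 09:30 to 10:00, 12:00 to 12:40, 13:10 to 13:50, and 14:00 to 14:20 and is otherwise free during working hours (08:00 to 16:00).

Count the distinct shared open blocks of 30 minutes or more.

2

Yolanda free within 08:00–16:00: 08:00–09:30, 10:00–12:00, 12:40–13:10, 13:50–14:00, 14:20–16:00.
Viktor ∩ Quinn: 09:10–09:20, 11:00–12:00, 12:40–13:20, 13:50–16:00.
Viktor ∩ Quinn ∩ Jamal: 09:10–09:20, 11:30–12:00, 13:50–14:10, 14:50–16:00.
Viktor ∩ Quinn ∩ Jamal ∩ Grace: 11:30–12:00, 13:50–14:10, 14:50–16:00.
Viktor ∩ Quinn ∩ Jamal ∩ Grace ∩ Yolanda: 11:30–12:00, 13:50–14:00, 14:50–16:00.
Windows ≥ 30 min: 11:30–12:00, 14:50–16:00.
That's 2 windows.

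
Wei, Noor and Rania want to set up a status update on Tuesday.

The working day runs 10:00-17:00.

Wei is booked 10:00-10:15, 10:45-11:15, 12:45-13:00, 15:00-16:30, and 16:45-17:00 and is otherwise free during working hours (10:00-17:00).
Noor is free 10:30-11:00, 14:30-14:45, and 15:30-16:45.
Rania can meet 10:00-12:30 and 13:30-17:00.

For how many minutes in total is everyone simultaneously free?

Wei free within 10:00–17:00: 10:15–10:45, 11:15–12:45, 13:00–15:00, 16:30–16:45.
Wei ∩ Noor: 10:30–10:45, 14:30–14:45, 16:30–16:45.
Wei ∩ Noor ∩ Rania: 10:30–10:45, 14:30–14:45, 16:30–16:45.
Total common minutes: 15 + 15 + 15 = 45.

45 minutes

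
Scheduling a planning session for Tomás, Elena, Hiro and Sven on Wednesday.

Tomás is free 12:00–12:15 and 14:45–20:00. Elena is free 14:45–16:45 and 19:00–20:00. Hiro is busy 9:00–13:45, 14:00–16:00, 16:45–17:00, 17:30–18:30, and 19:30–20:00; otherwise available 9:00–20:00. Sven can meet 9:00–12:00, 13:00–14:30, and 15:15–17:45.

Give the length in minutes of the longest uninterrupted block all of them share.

45 minutes

Hiro free within 09:00–20:00: 13:45–14:00, 16:00–16:45, 17:00–17:30, 18:30–19:30.
Tomás ∩ Elena: 14:45–16:45, 19:00–20:00.
Tomás ∩ Elena ∩ Hiro: 16:00–16:45, 19:00–19:30.
Tomás ∩ Elena ∩ Hiro ∩ Sven: 16:00–16:45.
Single common window of 45 minutes.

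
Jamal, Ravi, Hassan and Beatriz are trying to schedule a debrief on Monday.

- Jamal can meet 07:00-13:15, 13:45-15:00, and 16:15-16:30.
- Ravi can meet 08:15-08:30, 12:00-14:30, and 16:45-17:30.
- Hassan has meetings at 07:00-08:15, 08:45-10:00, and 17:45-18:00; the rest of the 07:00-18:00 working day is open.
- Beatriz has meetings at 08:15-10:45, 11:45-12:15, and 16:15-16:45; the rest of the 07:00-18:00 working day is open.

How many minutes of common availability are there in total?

Hassan free within 07:00–18:00: 08:15–08:45, 10:00–17:45.
Beatriz free within 07:00–18:00: 07:00–08:15, 10:45–11:45, 12:15–16:15, 16:45–18:00.
Jamal ∩ Ravi: 08:15–08:30, 12:00–13:15, 13:45–14:30.
Jamal ∩ Ravi ∩ Hassan: 08:15–08:30, 12:00–13:15, 13:45–14:30.
Jamal ∩ Ravi ∩ Hassan ∩ Beatriz: 12:15–13:15, 13:45–14:30.
Total common minutes: 60 + 45 = 105.

105 minutes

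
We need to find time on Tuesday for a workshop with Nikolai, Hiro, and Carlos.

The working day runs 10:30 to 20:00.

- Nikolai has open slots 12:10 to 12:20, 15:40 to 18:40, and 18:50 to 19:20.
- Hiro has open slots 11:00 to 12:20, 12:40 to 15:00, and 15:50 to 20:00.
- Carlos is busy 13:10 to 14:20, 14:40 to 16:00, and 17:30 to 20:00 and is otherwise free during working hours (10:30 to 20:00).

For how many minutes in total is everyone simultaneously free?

100 minutes

Carlos free within 10:30–20:00: 10:30–13:10, 14:20–14:40, 16:00–17:30.
Nikolai ∩ Hiro: 12:10–12:20, 15:50–18:40, 18:50–19:20.
Nikolai ∩ Hiro ∩ Carlos: 12:10–12:20, 16:00–17:30.
Total common minutes: 10 + 90 = 100.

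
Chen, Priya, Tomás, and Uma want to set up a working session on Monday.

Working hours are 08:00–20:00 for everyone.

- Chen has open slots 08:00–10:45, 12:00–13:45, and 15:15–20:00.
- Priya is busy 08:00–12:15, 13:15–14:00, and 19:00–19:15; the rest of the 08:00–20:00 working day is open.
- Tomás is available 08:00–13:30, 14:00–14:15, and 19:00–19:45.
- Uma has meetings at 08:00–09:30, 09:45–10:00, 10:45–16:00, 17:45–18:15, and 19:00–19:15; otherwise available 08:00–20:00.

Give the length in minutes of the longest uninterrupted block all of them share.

30 minutes

Priya free within 08:00–20:00: 12:15–13:15, 14:00–19:00, 19:15–20:00.
Uma free within 08:00–20:00: 09:30–09:45, 10:00–10:45, 16:00–17:45, 18:15–19:00, 19:15–20:00.
Chen ∩ Priya: 12:15–13:15, 15:15–19:00, 19:15–20:00.
Chen ∩ Priya ∩ Tomás: 12:15–13:15, 19:15–19:45.
Chen ∩ Priya ∩ Tomás ∩ Uma: 19:15–19:45.
Single common window of 30 minutes.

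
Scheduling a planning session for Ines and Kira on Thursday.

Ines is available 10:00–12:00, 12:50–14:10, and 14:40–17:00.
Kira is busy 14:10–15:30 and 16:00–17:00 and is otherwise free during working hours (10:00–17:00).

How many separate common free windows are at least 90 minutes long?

Kira free within 10:00–17:00: 10:00–14:10, 15:30–16:00.
Ines ∩ Kira: 10:00–12:00, 12:50–14:10, 15:30–16:00.
Windows ≥ 90 min: 10:00–12:00.
That's 1 window.

1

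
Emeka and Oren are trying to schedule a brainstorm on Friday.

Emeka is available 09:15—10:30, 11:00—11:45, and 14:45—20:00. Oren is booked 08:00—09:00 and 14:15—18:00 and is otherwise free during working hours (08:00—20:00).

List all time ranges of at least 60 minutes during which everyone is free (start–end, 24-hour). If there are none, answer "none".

Oren free within 08:00–20:00: 09:00–14:15, 18:00–20:00.
Emeka ∩ Oren: 09:15–10:30, 11:00–11:45, 18:00–20:00.
Windows ≥ 60 min: 09:15–10:30, 18:00–20:00.

09:15–10:30, 18:00–20:00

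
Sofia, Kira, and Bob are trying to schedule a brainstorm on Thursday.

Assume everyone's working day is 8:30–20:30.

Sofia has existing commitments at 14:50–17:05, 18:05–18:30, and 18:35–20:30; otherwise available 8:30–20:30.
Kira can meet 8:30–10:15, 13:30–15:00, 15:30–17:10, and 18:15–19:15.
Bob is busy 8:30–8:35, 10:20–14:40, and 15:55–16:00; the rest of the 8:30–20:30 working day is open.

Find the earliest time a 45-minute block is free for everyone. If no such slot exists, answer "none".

Sofia free within 08:30–20:30: 08:30–14:50, 17:05–18:05, 18:30–18:35.
Bob free within 08:30–20:30: 08:35–10:20, 14:40–15:55, 16:00–20:30.
Sofia ∩ Kira: 08:30–10:15, 13:30–14:50, 17:05–17:10, 18:30–18:35.
Sofia ∩ Kira ∩ Bob: 08:35–10:15, 14:40–14:50, 17:05–17:10, 18:30–18:35.
Windows ≥ 45 min: 08:35–10:15.
Earliest such window starts at 08:35.

08:35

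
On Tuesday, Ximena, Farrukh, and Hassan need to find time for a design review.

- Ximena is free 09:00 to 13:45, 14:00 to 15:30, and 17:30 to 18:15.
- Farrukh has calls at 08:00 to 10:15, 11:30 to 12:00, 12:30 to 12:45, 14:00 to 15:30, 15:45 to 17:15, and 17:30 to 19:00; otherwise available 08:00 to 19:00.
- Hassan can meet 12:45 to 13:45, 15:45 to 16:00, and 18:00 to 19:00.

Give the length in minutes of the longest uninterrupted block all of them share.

60 minutes

Farrukh free within 08:00–19:00: 10:15–11:30, 12:00–12:30, 12:45–14:00, 15:30–15:45, 17:15–17:30.
Ximena ∩ Farrukh: 10:15–11:30, 12:00–12:30, 12:45–13:45.
Ximena ∩ Farrukh ∩ Hassan: 12:45–13:45.
Single common window of 60 minutes.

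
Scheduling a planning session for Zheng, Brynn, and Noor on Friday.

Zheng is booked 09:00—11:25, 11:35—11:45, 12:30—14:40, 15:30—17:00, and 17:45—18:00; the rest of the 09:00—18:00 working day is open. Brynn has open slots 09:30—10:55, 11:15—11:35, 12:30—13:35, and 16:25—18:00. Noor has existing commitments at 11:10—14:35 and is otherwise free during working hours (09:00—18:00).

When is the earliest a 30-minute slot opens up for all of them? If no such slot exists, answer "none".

Zheng free within 09:00–18:00: 11:25–11:35, 11:45–12:30, 14:40–15:30, 17:00–17:45.
Noor free within 09:00–18:00: 09:00–11:10, 14:35–18:00.
Zheng ∩ Brynn: 11:25–11:35, 17:00–17:45.
Zheng ∩ Brynn ∩ Noor: 17:00–17:45.
Windows ≥ 30 min: 17:00–17:45.
Earliest such window starts at 17:00.

17:00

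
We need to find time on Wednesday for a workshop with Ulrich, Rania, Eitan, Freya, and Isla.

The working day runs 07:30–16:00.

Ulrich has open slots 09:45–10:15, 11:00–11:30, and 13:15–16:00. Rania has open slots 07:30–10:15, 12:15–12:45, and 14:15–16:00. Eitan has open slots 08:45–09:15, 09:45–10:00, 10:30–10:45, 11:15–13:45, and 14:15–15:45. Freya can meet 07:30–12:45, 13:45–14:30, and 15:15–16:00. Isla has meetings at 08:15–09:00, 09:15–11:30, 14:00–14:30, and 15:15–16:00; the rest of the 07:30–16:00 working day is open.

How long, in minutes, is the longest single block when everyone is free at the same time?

Isla free within 07:30–16:00: 07:30–08:15, 09:00–09:15, 11:30–14:00, 14:30–15:15.
Ulrich ∩ Rania: 09:45–10:15, 14:15–16:00.
Ulrich ∩ Rania ∩ Eitan: 09:45–10:00, 14:15–15:45.
Ulrich ∩ Rania ∩ Eitan ∩ Freya: 09:45–10:00, 14:15–14:30, 15:15–15:45.
Ulrich ∩ Rania ∩ Eitan ∩ Freya ∩ Isla: (none).
No common window.

0 minutes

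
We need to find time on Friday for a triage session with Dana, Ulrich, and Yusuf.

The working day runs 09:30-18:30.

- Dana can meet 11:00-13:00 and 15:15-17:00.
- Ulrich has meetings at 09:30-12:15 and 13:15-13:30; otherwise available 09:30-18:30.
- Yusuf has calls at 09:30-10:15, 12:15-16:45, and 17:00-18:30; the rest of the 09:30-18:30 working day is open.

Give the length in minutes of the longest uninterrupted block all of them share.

Ulrich free within 09:30–18:30: 12:15–13:15, 13:30–18:30.
Yusuf free within 09:30–18:30: 10:15–12:15, 16:45–17:00.
Dana ∩ Ulrich: 12:15–13:00, 15:15–17:00.
Dana ∩ Ulrich ∩ Yusuf: 16:45–17:00.
Single common window of 15 minutes.

15 minutes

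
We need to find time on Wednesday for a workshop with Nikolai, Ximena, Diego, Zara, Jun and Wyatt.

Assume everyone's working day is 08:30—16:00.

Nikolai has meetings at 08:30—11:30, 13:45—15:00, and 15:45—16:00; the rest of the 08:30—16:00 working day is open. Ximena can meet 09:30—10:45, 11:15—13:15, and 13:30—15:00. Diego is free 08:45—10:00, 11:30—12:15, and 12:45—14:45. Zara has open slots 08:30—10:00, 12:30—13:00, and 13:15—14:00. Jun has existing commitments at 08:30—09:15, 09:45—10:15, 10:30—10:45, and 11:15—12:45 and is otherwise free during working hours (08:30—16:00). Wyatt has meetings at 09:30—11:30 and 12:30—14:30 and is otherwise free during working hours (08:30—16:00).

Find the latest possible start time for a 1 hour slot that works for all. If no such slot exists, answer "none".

Nikolai free within 08:30–16:00: 11:30–13:45, 15:00–15:45.
Jun free within 08:30–16:00: 09:15–09:45, 10:15–10:30, 10:45–11:15, 12:45–16:00.
Wyatt free within 08:30–16:00: 08:30–09:30, 11:30–12:30, 14:30–16:00.
Nikolai ∩ Ximena: 11:30–13:15, 13:30–13:45.
Nikolai ∩ Ximena ∩ Diego: 11:30–12:15, 12:45–13:15, 13:30–13:45.
Nikolai ∩ Ximena ∩ Diego ∩ Zara: 12:45–13:00, 13:30–13:45.
Nikolai ∩ Ximena ∩ Diego ∩ Zara ∩ Jun: 12:45–13:00, 13:30–13:45.
Nikolai ∩ Ximena ∩ Diego ∩ Zara ∩ Jun ∩ Wyatt: (none).
Windows ≥ 60 min: (none).

none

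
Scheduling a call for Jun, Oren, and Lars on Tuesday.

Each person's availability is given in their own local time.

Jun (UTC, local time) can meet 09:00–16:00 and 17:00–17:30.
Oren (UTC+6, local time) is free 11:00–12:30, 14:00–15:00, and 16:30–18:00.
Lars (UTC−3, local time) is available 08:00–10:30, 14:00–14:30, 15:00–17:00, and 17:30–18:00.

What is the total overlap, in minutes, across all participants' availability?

Jun → UTC: 09:00–16:00, 17:00–17:30.
Oren → UTC: 05:00–06:30, 08:00–09:00, 10:30–12:00.
Lars → UTC: 11:00–13:30, 17:00–17:30, 18:00–20:00, 20:30–21:00.
Jun ∩ Oren: 10:30–12:00.
Jun ∩ Oren ∩ Lars: 11:00–12:00.
Total common minutes: 60.

60 minutes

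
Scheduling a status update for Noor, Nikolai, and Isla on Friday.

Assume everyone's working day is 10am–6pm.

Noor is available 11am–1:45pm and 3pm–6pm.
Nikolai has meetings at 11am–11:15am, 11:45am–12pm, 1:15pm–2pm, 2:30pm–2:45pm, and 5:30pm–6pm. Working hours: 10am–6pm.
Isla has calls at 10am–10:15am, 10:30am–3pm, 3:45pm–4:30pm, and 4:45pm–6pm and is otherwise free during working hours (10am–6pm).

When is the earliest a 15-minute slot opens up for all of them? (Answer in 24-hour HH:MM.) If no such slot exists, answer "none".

Nikolai free within 10:00–18:00: 10:00–11:00, 11:15–11:45, 12:00–13:15, 14:00–14:30, 14:45–17:30.
Isla free within 10:00–18:00: 10:15–10:30, 15:00–15:45, 16:30–16:45.
Noor ∩ Nikolai: 11:15–11:45, 12:00–13:15, 15:00–17:30.
Noor ∩ Nikolai ∩ Isla: 15:00–15:45, 16:30–16:45.
Windows ≥ 15 min: 15:00–15:45, 16:30–16:45.
Earliest such window starts at 15:00.

15:00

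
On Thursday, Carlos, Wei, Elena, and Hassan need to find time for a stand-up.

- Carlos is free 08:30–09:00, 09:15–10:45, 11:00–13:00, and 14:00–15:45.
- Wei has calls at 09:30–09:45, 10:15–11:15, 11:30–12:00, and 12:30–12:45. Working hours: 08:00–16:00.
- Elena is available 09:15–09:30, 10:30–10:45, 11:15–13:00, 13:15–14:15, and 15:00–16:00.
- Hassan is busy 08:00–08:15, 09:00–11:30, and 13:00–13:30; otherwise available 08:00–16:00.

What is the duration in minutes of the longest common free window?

45 minutes

Wei free within 08:00–16:00: 08:00–09:30, 09:45–10:15, 11:15–11:30, 12:00–12:30, 12:45–16:00.
Hassan free within 08:00–16:00: 08:15–09:00, 11:30–13:00, 13:30–16:00.
Carlos ∩ Wei: 08:30–09:00, 09:15–09:30, 09:45–10:15, 11:15–11:30, 12:00–12:30, 12:45–13:00, 14:00–15:45.
Carlos ∩ Wei ∩ Elena: 09:15–09:30, 11:15–11:30, 12:00–12:30, 12:45–13:00, 14:00–14:15, 15:00–15:45.
Carlos ∩ Wei ∩ Elena ∩ Hassan: 12:00–12:30, 12:45–13:00, 14:00–14:15, 15:00–15:45.
Common window lengths: 30, 15, 15, 45 min; longest is 45.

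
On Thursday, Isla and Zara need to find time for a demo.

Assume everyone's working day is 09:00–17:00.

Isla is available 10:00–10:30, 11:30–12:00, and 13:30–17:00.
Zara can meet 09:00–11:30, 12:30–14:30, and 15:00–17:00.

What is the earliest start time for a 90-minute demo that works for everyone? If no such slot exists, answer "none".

Isla ∩ Zara: 10:00–10:30, 13:30–14:30, 15:00–17:00.
Windows ≥ 90 min: 15:00–17:00.
Earliest such window starts at 15:00.

15:00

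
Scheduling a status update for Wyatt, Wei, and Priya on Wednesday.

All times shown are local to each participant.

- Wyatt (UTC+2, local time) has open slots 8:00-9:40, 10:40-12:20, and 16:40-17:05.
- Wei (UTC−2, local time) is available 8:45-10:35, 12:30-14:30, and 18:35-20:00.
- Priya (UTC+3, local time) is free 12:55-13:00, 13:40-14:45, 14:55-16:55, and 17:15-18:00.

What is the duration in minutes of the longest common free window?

Wyatt → UTC: 06:00–07:40, 08:40–10:20, 14:40–15:05.
Wei → UTC: 10:45–12:35, 14:30–16:30, 20:35–22:00.
Priya → UTC: 09:55–10:00, 10:40–11:45, 11:55–13:55, 14:15–15:00.
Wyatt ∩ Wei: 14:40–15:05.
Wyatt ∩ Wei ∩ Priya: 14:40–15:00.
Single common window of 20 minutes.

20 minutes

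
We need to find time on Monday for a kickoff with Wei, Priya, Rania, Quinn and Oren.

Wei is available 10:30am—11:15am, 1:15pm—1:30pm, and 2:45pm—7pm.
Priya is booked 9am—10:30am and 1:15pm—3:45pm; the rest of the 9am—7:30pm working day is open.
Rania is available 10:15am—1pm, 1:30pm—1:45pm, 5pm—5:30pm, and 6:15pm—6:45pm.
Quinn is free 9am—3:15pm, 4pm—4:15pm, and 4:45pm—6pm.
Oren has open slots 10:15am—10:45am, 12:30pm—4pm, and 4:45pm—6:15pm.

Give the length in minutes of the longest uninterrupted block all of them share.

30 minutes

Priya free within 09:00–19:30: 10:30–13:15, 15:45–19:30.
Wei ∩ Priya: 10:30–11:15, 15:45–19:00.
Wei ∩ Priya ∩ Rania: 10:30–11:15, 17:00–17:30, 18:15–18:45.
Wei ∩ Priya ∩ Rania ∩ Quinn: 10:30–11:15, 17:00–17:30.
Wei ∩ Priya ∩ Rania ∩ Quinn ∩ Oren: 10:30–10:45, 17:00–17:30.
Common window lengths: 15, 30 min; longest is 30.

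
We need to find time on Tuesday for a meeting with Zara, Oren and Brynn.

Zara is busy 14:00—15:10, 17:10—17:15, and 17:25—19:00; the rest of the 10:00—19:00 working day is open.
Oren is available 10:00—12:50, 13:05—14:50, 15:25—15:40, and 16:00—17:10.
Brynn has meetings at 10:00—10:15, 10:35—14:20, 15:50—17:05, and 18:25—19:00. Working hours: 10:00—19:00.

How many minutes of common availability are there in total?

40 minutes

Zara free within 10:00–19:00: 10:00–14:00, 15:10–17:10, 17:15–17:25.
Brynn free within 10:00–19:00: 10:15–10:35, 14:20–15:50, 17:05–18:25.
Zara ∩ Oren: 10:00–12:50, 13:05–14:00, 15:25–15:40, 16:00–17:10.
Zara ∩ Oren ∩ Brynn: 10:15–10:35, 15:25–15:40, 17:05–17:10.
Total common minutes: 20 + 15 + 5 = 40.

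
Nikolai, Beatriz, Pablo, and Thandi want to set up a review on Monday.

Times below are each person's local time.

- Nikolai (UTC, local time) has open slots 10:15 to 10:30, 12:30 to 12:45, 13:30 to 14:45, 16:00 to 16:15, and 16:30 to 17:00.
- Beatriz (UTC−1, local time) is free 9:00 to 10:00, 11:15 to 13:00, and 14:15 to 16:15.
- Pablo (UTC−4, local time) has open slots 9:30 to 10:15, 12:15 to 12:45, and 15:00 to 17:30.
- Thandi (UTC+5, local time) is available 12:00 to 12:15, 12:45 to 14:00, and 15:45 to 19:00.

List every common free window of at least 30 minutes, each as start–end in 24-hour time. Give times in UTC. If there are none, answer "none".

13:30–14:00

Nikolai → UTC: 10:15–10:30, 12:30–12:45, 13:30–14:45, 16:00–16:15, 16:30–17:00.
Beatriz → UTC: 10:00–11:00, 12:15–14:00, 15:15–17:15.
Pablo → UTC: 13:30–14:15, 16:15–16:45, 19:00–21:30.
Thandi → UTC: 07:00–07:15, 07:45–09:00, 10:45–14:00.
Nikolai ∩ Beatriz: 10:15–10:30, 12:30–12:45, 13:30–14:00, 16:00–16:15, 16:30–17:00.
Nikolai ∩ Beatriz ∩ Pablo: 13:30–14:00, 16:30–16:45.
Nikolai ∩ Beatriz ∩ Pablo ∩ Thandi: 13:30–14:00.
Windows ≥ 30 min: 13:30–14:00.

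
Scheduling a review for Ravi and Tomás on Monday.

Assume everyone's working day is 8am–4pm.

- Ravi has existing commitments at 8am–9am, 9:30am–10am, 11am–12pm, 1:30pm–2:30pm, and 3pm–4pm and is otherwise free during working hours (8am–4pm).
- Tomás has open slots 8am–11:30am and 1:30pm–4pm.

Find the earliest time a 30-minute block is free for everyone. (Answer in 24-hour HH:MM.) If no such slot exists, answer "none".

09:00

Ravi free within 08:00–16:00: 09:00–09:30, 10:00–11:00, 12:00–13:30, 14:30–15:00.
Ravi ∩ Tomás: 09:00–09:30, 10:00–11:00, 14:30–15:00.
Windows ≥ 30 min: 09:00–09:30, 10:00–11:00, 14:30–15:00.
Earliest such window starts at 09:00.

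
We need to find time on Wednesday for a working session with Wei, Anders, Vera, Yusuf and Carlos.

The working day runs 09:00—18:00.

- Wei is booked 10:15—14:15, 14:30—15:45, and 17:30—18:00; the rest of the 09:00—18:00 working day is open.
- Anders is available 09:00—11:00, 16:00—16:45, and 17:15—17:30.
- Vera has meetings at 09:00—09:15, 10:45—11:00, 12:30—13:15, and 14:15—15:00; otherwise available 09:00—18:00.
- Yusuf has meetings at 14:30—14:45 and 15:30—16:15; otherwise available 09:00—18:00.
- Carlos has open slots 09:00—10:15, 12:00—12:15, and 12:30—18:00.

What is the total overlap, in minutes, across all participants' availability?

105 minutes

Wei free within 09:00–18:00: 09:00–10:15, 14:15–14:30, 15:45–17:30.
Vera free within 09:00–18:00: 09:15–10:45, 11:00–12:30, 13:15–14:15, 15:00–18:00.
Yusuf free within 09:00–18:00: 09:00–14:30, 14:45–15:30, 16:15–18:00.
Wei ∩ Anders: 09:00–10:15, 16:00–16:45, 17:15–17:30.
Wei ∩ Anders ∩ Vera: 09:15–10:15, 16:00–16:45, 17:15–17:30.
Wei ∩ Anders ∩ Vera ∩ Yusuf: 09:15–10:15, 16:15–16:45, 17:15–17:30.
Wei ∩ Anders ∩ Vera ∩ Yusuf ∩ Carlos: 09:15–10:15, 16:15–16:45, 17:15–17:30.
Total common minutes: 60 + 30 + 15 = 105.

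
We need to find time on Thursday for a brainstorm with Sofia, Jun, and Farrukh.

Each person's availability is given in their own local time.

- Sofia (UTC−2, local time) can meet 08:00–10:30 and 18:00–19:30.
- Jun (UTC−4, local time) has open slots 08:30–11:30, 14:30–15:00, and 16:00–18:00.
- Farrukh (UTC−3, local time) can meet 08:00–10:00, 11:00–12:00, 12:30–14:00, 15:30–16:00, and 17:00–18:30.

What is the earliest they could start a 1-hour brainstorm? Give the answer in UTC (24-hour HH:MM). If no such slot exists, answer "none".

Sofia → UTC: 10:00–12:30, 20:00–21:30.
Jun → UTC: 12:30–15:30, 18:30–19:00, 20:00–22:00.
Farrukh → UTC: 11:00–13:00, 14:00–15:00, 15:30–17:00, 18:30–19:00, 20:00–21:30.
Sofia ∩ Jun: 20:00–21:30.
Sofia ∩ Jun ∩ Farrukh: 20:00–21:30.
Windows ≥ 60 min: 20:00–21:30.
Earliest such window starts at 20:00.

20:00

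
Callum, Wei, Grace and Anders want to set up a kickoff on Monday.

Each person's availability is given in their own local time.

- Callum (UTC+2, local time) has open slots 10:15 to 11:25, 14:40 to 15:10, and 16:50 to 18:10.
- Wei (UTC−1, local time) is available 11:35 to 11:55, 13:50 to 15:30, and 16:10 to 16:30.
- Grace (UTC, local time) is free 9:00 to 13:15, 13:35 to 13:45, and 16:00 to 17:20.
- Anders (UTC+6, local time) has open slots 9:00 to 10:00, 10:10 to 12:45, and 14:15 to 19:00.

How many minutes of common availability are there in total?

15 minutes

Callum → UTC: 08:15–09:25, 12:40–13:10, 14:50–16:10.
Wei → UTC: 12:35–12:55, 14:50–16:30, 17:10–17:30.
Grace → UTC: 09:00–13:15, 13:35–13:45, 16:00–17:20.
Anders → UTC: 03:00–04:00, 04:10–06:45, 08:15–13:00.
Callum ∩ Wei: 12:40–12:55, 14:50–16:10.
Callum ∩ Wei ∩ Grace: 12:40–12:55, 16:00–16:10.
Callum ∩ Wei ∩ Grace ∩ Anders: 12:40–12:55.
Total common minutes: 15.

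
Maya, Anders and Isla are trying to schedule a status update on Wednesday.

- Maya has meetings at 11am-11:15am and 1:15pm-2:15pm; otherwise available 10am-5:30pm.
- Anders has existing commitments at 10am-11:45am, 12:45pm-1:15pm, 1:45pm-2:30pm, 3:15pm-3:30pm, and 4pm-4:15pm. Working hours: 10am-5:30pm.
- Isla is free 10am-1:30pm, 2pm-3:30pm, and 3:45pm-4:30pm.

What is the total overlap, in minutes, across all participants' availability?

Maya free within 10:00–17:30: 10:00–11:00, 11:15–13:15, 14:15–17:30.
Anders free within 10:00–17:30: 11:45–12:45, 13:15–13:45, 14:30–15:15, 15:30–16:00, 16:15–17:30.
Maya ∩ Anders: 11:45–12:45, 14:30–15:15, 15:30–16:00, 16:15–17:30.
Maya ∩ Anders ∩ Isla: 11:45–12:45, 14:30–15:15, 15:45–16:00, 16:15–16:30.
Total common minutes: 60 + 45 + 15 + 15 = 135.

135 minutes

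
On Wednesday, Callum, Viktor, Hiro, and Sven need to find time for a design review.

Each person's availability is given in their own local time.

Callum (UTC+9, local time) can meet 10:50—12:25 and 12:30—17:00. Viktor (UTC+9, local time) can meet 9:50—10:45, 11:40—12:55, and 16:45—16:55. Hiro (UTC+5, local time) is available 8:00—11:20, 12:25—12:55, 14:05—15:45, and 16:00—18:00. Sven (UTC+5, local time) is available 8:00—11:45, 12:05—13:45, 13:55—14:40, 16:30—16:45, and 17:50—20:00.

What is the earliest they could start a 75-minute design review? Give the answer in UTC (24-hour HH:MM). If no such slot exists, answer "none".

none

Callum → UTC: 01:50–03:25, 03:30–08:00.
Viktor → UTC: 00:50–01:45, 02:40–03:55, 07:45–07:55.
Hiro → UTC: 03:00–06:20, 07:25–07:55, 09:05–10:45, 11:00–13:00.
Sven → UTC: 03:00–06:45, 07:05–08:45, 08:55–09:40, 11:30–11:45, 12:50–15:00.
Callum ∩ Viktor: 02:40–03:25, 03:30–03:55, 07:45–07:55.
Callum ∩ Viktor ∩ Hiro: 03:00–03:25, 03:30–03:55, 07:45–07:55.
Callum ∩ Viktor ∩ Hiro ∩ Sven: 03:00–03:25, 03:30–03:55, 07:45–07:55.
Windows ≥ 75 min: (none).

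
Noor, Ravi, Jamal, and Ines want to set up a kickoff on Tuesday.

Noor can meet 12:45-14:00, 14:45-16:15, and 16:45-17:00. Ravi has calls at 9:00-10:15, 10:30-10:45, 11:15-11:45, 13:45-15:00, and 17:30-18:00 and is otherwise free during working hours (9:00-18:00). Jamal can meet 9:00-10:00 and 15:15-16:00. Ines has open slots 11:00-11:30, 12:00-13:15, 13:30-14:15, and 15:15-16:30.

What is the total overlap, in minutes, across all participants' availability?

Ravi free within 09:00–18:00: 10:15–10:30, 10:45–11:15, 11:45–13:45, 15:00–17:30.
Noor ∩ Ravi: 12:45–13:45, 15:00–16:15, 16:45–17:00.
Noor ∩ Ravi ∩ Jamal: 15:15–16:00.
Noor ∩ Ravi ∩ Jamal ∩ Ines: 15:15–16:00.
Total common minutes: 45.

45 minutes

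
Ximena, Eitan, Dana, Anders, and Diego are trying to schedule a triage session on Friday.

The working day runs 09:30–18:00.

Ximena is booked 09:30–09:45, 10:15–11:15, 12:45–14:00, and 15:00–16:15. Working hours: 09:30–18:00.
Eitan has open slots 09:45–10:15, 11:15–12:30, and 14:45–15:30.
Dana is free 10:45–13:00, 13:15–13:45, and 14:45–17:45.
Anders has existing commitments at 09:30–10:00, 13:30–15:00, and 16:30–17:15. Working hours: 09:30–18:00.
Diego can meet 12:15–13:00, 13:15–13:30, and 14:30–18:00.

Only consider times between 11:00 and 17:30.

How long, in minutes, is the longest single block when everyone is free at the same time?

15 minutes

Ximena free within 09:30–18:00: 09:45–10:15, 11:15–12:45, 14:00–15:00, 16:15–18:00.
Anders free within 09:30–18:00: 10:00–13:30, 15:00–16:30, 17:15–18:00.
Ximena ∩ Eitan: 09:45–10:15, 11:15–12:30, 14:45–15:00.
Ximena ∩ Eitan ∩ Dana: 11:15–12:30, 14:45–15:00.
Ximena ∩ Eitan ∩ Dana ∩ Anders: 11:15–12:30.
Ximena ∩ Eitan ∩ Dana ∩ Anders ∩ Diego: 12:15–12:30.
Restricted to 11:00–17:30: 12:15–12:30.
Single common window of 15 minutes.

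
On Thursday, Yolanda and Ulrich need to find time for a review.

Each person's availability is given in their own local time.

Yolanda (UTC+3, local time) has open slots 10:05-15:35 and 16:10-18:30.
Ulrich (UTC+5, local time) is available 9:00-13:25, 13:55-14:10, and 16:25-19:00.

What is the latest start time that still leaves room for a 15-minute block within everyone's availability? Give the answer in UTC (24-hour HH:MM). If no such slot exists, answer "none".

Yolanda → UTC: 07:05–12:35, 13:10–15:30.
Ulrich → UTC: 04:00–08:25, 08:55–09:10, 11:25–14:00.
Yolanda ∩ Ulrich: 07:05–08:25, 08:55–09:10, 11:25–12:35, 13:10–14:00.
Windows ≥ 15 min: 07:05–08:25, 08:55–09:10, 11:25–12:35, 13:10–14:00.
Latest start in the last window 13:10–14:00 is 14:00 − 15 min = 13:45.

13:45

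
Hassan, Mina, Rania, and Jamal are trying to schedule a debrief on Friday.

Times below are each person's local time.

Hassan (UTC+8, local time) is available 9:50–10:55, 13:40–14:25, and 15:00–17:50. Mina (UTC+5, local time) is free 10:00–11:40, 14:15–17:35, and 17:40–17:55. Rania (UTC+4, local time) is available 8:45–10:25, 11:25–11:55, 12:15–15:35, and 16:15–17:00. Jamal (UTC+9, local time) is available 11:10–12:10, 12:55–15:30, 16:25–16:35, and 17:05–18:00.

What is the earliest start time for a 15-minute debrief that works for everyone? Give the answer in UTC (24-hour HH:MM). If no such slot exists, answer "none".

05:40

Hassan → UTC: 01:50–02:55, 05:40–06:25, 07:00–09:50.
Mina → UTC: 05:00–06:40, 09:15–12:35, 12:40–12:55.
Rania → UTC: 04:45–06:25, 07:25–07:55, 08:15–11:35, 12:15–13:00.
Jamal → UTC: 02:10–03:10, 03:55–06:30, 07:25–07:35, 08:05–09:00.
Hassan ∩ Mina: 05:40–06:25, 09:15–09:50.
Hassan ∩ Mina ∩ Rania: 05:40–06:25, 09:15–09:50.
Hassan ∩ Mina ∩ Rania ∩ Jamal: 05:40–06:25.
Windows ≥ 15 min: 05:40–06:25.
Earliest such window starts at 05:40.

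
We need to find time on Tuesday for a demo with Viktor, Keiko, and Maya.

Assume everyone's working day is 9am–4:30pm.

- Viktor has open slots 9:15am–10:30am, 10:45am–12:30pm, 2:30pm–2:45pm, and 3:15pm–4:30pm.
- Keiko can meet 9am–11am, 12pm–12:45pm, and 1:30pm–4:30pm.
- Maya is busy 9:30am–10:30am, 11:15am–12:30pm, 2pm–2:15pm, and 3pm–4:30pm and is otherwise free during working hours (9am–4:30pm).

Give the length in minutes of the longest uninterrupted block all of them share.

Maya free within 09:00–16:30: 09:00–09:30, 10:30–11:15, 12:30–14:00, 14:15–15:00.
Viktor ∩ Keiko: 09:15–10:30, 10:45–11:00, 12:00–12:30, 14:30–14:45, 15:15–16:30.
Viktor ∩ Keiko ∩ Maya: 09:15–09:30, 10:45–11:00, 14:30–14:45.
Common window lengths: 15, 15, 15 min; longest is 15.

15 minutes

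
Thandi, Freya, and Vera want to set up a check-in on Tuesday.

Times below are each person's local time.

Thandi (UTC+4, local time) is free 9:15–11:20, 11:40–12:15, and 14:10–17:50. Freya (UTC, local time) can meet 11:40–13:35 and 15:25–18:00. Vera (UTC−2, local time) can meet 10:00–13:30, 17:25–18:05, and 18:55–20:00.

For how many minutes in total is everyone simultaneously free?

Thandi → UTC: 05:15–07:20, 07:40–08:15, 10:10–13:50.
Freya → UTC: 11:40–13:35, 15:25–18:00.
Vera → UTC: 12:00–15:30, 19:25–20:05, 20:55–22:00.
Thandi ∩ Freya: 11:40–13:35.
Thandi ∩ Freya ∩ Vera: 12:00–13:35.
Total common minutes: 95.

95 minutes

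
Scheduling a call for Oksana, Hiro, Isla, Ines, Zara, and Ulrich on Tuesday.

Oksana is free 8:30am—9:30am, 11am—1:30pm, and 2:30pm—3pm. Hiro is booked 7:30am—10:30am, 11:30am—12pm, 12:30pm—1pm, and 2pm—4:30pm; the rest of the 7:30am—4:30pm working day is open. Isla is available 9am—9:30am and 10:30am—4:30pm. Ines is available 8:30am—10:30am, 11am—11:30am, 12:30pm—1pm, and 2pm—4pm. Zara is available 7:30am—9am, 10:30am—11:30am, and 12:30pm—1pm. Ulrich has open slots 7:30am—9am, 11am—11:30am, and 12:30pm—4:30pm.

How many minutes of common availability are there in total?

30 minutes

Hiro free within 07:30–16:30: 10:30–11:30, 12:00–12:30, 13:00–14:00.
Oksana ∩ Hiro: 11:00–11:30, 12:00–12:30, 13:00–13:30.
Oksana ∩ Hiro ∩ Isla: 11:00–11:30, 12:00–12:30, 13:00–13:30.
Oksana ∩ Hiro ∩ Isla ∩ Ines: 11:00–11:30.
Oksana ∩ Hiro ∩ Isla ∩ Ines ∩ Zara: 11:00–11:30.
Oksana ∩ Hiro ∩ Isla ∩ Ines ∩ Zara ∩ Ulrich: 11:00–11:30.
Total common minutes: 30.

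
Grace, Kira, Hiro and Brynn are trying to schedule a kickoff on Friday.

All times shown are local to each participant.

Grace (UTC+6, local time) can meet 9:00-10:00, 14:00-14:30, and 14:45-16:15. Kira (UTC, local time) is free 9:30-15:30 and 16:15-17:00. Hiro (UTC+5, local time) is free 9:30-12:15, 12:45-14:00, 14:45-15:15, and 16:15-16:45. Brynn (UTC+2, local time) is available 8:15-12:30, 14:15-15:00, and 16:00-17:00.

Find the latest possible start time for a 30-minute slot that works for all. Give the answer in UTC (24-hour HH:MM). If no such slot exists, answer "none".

Grace → UTC: 03:00–04:00, 08:00–08:30, 08:45–10:15.
Kira → UTC: 09:30–15:30, 16:15–17:00.
Hiro → UTC: 04:30–07:15, 07:45–09:00, 09:45–10:15, 11:15–11:45.
Brynn → UTC: 06:15–10:30, 12:15–13:00, 14:00–15:00.
Grace ∩ Kira: 09:30–10:15.
Grace ∩ Kira ∩ Hiro: 09:45–10:15.
Grace ∩ Kira ∩ Hiro ∩ Brynn: 09:45–10:15.
Windows ≥ 30 min: 09:45–10:15.
Latest start in the last window 09:45–10:15 is 10:15 − 30 min = 09:45.

09:45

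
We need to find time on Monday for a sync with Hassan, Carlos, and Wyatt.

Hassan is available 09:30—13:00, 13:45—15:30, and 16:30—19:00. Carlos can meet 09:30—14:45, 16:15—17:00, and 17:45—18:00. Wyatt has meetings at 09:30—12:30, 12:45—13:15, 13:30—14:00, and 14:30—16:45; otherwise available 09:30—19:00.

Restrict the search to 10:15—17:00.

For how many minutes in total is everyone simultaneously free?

Wyatt free within 09:30–19:00: 12:30–12:45, 13:15–13:30, 14:00–14:30, 16:45–19:00.
Hassan ∩ Carlos: 09:30–13:00, 13:45–14:45, 16:30–17:00, 17:45–18:00.
Hassan ∩ Carlos ∩ Wyatt: 12:30–12:45, 14:00–14:30, 16:45–17:00, 17:45–18:00.
Restricted to 10:15–17:00: 12:30–12:45, 14:00–14:30, 16:45–17:00.
Total common minutes: 15 + 30 + 15 = 60.

60 minutes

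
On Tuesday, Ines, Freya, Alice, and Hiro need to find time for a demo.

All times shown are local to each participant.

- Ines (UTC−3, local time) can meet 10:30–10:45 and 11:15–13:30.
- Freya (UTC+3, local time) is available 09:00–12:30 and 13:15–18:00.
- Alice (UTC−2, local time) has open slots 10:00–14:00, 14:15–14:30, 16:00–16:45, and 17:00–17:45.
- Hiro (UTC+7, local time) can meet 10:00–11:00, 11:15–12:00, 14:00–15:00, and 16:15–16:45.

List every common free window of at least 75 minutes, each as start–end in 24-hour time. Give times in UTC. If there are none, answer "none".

none

Ines → UTC: 13:30–13:45, 14:15–16:30.
Freya → UTC: 06:00–09:30, 10:15–15:00.
Alice → UTC: 12:00–16:00, 16:15–16:30, 18:00–18:45, 19:00–19:45.
Hiro → UTC: 03:00–04:00, 04:15–05:00, 07:00–08:00, 09:15–09:45.
Ines ∩ Freya: 13:30–13:45, 14:15–15:00.
Ines ∩ Freya ∩ Alice: 13:30–13:45, 14:15–15:00.
Ines ∩ Freya ∩ Alice ∩ Hiro: (none).
Windows ≥ 75 min: (none).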